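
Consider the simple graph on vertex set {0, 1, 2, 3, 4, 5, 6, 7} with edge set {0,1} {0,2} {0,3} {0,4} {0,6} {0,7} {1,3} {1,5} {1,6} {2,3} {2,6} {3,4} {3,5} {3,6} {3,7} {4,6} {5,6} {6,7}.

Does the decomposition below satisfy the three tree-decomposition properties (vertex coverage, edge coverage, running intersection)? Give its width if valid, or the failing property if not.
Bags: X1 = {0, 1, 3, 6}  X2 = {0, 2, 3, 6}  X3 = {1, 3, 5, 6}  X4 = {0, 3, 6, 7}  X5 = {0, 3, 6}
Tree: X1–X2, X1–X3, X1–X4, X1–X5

No — vertex 4 appears in no bag.

A tree decomposition must satisfy three properties: every vertex lies in some bag; for every edge, both endpoints lie together in some bag; and for every vertex, the bags containing it form a connected subtree. Here vertex 4 appears in no bag, so the decomposition is invalid.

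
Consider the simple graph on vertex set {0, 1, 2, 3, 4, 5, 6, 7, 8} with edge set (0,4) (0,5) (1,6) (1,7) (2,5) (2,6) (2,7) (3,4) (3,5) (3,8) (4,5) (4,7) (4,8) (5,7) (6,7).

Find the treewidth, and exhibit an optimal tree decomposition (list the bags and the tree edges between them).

Each bag holds 3 vertices, so the decomposition has width 2, which upper-bounds the treewidth. Conversely, {1, 6, 7} is a clique of size 3, and the vertices of any clique must share a bag in every tree decomposition; so some bag has ≥ 3 vertices and tw(G) ≥ 2. Combining the bounds, tw(G) = 2.

Treewidth 2.
One optimal decomposition is:
Bags: B1 = {2, 5, 7}  B2 = {2, 6, 7}  B3 = {4, 5, 7}  B4 = {3, 4, 5}  B5 = {1, 6, 7}  B6 = {0, 4, 5}  B7 = {3, 4, 8}
Tree: B1–B2, B1–B3, B3–B4, B2–B5, B4–B6, B4–B7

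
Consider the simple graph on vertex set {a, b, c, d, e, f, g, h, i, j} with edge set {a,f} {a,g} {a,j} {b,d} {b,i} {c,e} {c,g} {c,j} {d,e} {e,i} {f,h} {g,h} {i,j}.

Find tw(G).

2

A width-2 tree decomposition is:
Bags: B1 = {f, g, h}  B2 = {a, f, g}  B3 = {a, c, g}  B4 = {a, c, j}  B5 = {c, e, j}  B6 = {e, i, j}  B7 = {d, e, i}  B8 = {b, d, i}
Tree: B1–B2, B2–B3, B3–B4, B4–B5, B5–B6, B6–B7, B7–B8
The largest bag has 3 vertices, giving width 2; this decomposition certifies tw(G) ≤ 2. Since h–f–a–g–h is a cycle in G, G is not acyclic. Forests are exactly the graphs of treewidth ≤ 1, so tw(G) ≥ 2. Therefore the treewidth is 2.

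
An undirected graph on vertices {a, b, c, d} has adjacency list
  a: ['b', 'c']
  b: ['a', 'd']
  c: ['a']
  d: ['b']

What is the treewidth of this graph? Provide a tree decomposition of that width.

Treewidth 1.
Bags: B1 = {a, c}  B2 = {a, b}  B3 = {b, d}
Tree: B1–B2, B2–B3

Every bag has size at most 2, so the width is 2 − 1 = 1 and tw(G) ≤ 1. Since G has at least one edge (e.g. c–a), it is not an edgeless graph, so tw(G) ≥ 1. The upper and lower bounds meet at 1, so that is the treewidth.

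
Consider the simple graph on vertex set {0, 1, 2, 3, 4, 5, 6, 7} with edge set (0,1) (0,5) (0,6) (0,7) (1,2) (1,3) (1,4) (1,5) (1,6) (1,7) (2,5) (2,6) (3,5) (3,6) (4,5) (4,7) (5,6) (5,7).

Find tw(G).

3

A width-3 tree decomposition is:
Bags: B1 = {0, 1, 5, 7}  B2 = {0, 1, 5, 6}  B3 = {1, 2, 5, 6}  B4 = {1, 3, 5, 6}  B5 = {1, 4, 5, 7}
Tree: B1–B2, B2–B3, B2–B4, B1–B5
The largest bag has 4 vertices, giving width 3; this decomposition certifies tw(G) ≤ 3. Conversely, {1, 4, 5, 7} is a clique of size 4, and the vertices of any clique must share a bag in every tree decomposition; so some bag has ≥ 4 vertices and tw(G) ≥ 3. Hence tw(G) = 3 exactly.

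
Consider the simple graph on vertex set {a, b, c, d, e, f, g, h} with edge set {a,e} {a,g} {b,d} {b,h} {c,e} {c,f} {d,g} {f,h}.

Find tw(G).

2

A width-2 tree decomposition is:
Bags: B1 = {a, d, g}  B2 = {a, d, e}  B3 = {c, d, e}  B4 = {c, d, f}  B5 = {d, f, h}  B6 = {b, d, h}
Tree: B1–B2, B2–B3, B3–B4, B4–B5, B5–B6
Each bag holds 3 vertices, so the decomposition has width 2, which upper-bounds the treewidth. Since d–g–a–e–c–f–h–b–d is a cycle in G, G is not acyclic. Forests are exactly the graphs of treewidth ≤ 1, so tw(G) ≥ 2. Therefore the treewidth is 2.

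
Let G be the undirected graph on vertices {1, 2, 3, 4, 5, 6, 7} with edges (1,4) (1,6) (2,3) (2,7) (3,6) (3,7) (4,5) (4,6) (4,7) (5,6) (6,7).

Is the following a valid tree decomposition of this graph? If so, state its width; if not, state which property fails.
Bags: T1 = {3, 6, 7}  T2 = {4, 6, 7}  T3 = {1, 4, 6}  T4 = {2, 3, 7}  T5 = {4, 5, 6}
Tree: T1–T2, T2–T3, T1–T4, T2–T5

Checking the three conditions: (i) the bags cover all of {1, 2, 3, 4, 5, 6, 7}; (ii) for each edge, some bag contains both endpoints; (iii) the bags containing any fixed vertex form a subtree. All hold, so the decomposition is valid with width 3 − 1 = 2.

Yes; width 2.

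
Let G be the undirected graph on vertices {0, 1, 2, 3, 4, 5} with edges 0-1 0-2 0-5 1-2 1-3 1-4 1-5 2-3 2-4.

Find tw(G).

2

A width-2 tree decomposition is:
Bags: B1 = {1, 2, 3}  B2 = {0, 1, 2}  B3 = {0, 1, 5}  B4 = {1, 2, 4}
Tree: B1–B2, B2–B3, B2–B4
Every bag has size at most 3, so the width is 3 − 1 = 2 and tw(G) ≤ 2. On the other hand G contains the 3-clique {0, 1, 2}. A clique must lie in a single bag of any decomposition, so no decomposition can have width below 2. Combining the bounds, tw(G) = 2.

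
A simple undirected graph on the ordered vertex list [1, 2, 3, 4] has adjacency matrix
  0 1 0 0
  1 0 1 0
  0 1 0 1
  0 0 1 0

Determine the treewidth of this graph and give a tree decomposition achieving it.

The largest bag has 2 vertices, giving width 1; this decomposition certifies tw(G) ≤ 1. Since G has at least one edge (e.g. 1–2), it is not an edgeless graph, so tw(G) ≥ 1. Combining the bounds, tw(G) = 1.

Treewidth 1.
Bags: B1 = {1, 2}  B2 = {2, 3}  B3 = {3, 4}
Tree: B1–B2, B2–B3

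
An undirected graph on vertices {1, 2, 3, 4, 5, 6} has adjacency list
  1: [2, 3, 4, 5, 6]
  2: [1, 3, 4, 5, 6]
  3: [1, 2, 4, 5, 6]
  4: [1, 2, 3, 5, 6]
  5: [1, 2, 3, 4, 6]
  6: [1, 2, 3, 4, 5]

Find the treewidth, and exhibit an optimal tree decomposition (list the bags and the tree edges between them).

Treewidth 5.
One such decomposition:
Bags: B1 = {1, 2, 3, 4, 5, 6}
Tree: (single bag)

A single bag containing all 6 vertices is trivially a valid decomposition of width 5. Conversely, {1, 2, 3, 4, 5, 6} is a clique of size 6, and the vertices of any clique must share a bag in every tree decomposition; so some bag has ≥ 6 vertices and tw(G) ≥ 5. Therefore the treewidth is 5.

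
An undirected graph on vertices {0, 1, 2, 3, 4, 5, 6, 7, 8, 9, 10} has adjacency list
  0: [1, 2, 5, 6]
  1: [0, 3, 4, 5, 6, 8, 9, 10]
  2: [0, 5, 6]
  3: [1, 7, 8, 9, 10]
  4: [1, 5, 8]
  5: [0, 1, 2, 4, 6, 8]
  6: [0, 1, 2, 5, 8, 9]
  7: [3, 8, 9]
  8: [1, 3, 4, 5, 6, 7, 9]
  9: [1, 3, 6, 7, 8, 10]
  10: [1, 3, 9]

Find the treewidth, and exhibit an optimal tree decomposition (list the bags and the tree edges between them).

Each bag holds 4 vertices, so the decomposition has width 3, which upper-bounds the treewidth. On the other hand G contains the 4-clique {0, 1, 5, 6}. A clique must lie in a single bag of any decomposition, so no decomposition can have width below 3. Therefore the treewidth is 3.

Treewidth 3.
Bags: B1 = {1, 6, 8, 9}  B2 = {1, 3, 8, 9}  B3 = {1, 3, 9, 10}  B4 = {1, 5, 6, 8}  B5 = {3, 7, 8, 9}  B6 = {0, 1, 5, 6}  B7 = {1, 4, 5, 8}  B8 = {0, 2, 5, 6}
Tree: B1–B2, B2–B3, B1–B4, B2–B5, B4–B6, B4–B7, B6–B8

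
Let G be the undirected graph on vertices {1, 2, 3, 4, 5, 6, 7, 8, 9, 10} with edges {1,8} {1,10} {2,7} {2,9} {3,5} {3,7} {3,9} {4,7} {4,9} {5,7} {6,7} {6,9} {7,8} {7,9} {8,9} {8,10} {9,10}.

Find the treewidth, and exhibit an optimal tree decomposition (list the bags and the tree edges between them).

Every bag has size at most 3, so the width is 3 − 1 = 2 and tw(G) ≤ 2. On the other hand G contains the 3-clique {1, 8, 10}. A clique must lie in a single bag of any decomposition, so no decomposition can have width below 2. Therefore the treewidth is 2.

Treewidth 2.
Bags: B1 = {3, 7, 9}  B2 = {7, 8, 9}  B3 = {2, 7, 9}  B4 = {6, 7, 9}  B5 = {8, 9, 10}  B6 = {4, 7, 9}  B7 = {3, 5, 7}  B8 = {1, 8, 10}
Tree: B1–B2, B2–B3, B3–B4, B2–B5, B3–B6, B1–B7, B5–B8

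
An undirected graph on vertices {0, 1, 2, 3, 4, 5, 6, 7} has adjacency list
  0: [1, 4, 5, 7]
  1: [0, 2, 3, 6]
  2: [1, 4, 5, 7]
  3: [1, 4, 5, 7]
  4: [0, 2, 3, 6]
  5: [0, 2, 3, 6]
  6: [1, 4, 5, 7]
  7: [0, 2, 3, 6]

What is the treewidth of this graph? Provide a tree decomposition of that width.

Treewidth 4.
One optimal decomposition is:
Bags: B1 = {1, 4, 5, 6, 7}  B2 = {1, 3, 4, 5, 7}  B3 = {1, 2, 4, 5, 7}  B4 = {0, 1, 4, 5, 7}
Tree: B1–B2, B2–B3, B3–B4

The largest bag has 5 vertices, giving width 4; this decomposition certifies tw(G) ≤ 4. For the lower bound: the 5 vertex sets {6,7}, {3,5}, {2,4}, {1}, {0} are disjoint, each induces a connected subgraph, and every pair is joined by at least one edge of G. Contracting each set to a single vertex therefore yields K_{5} as a minor, and since treewidth is minor-monotone, tw(G) ≥ tw(K_{5}) = 4. The upper and lower bounds meet at 4, so that is the treewidth.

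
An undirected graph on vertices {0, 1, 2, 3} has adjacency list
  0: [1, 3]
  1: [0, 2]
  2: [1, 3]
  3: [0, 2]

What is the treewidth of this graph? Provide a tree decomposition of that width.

Treewidth 2.
One such decomposition:
Bags: B1 = {0, 1, 3}  B2 = {1, 2, 3}
Tree: B1–B2

Every bag has size at most 3, so the width is 3 − 1 = 2 and tw(G) ≤ 2. For the lower bound, G contains the cycle 3–0–1–2–3, so G is not a forest; only forests have treewidth ≤ 1, hence tw(G) ≥ 2. Combining the bounds, tw(G) = 2.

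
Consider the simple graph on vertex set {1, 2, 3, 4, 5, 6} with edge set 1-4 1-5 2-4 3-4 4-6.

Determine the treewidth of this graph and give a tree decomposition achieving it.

The largest bag has 2 vertices, giving width 1; this decomposition certifies tw(G) ≤ 1. Any graph with an edge has treewidth ≥ 1, and G has the edge 4–6. Hence tw(G) = 1 exactly.

Treewidth 1.
Bags: B1 = {4, 6}  B2 = {2, 4}  B3 = {3, 4}  B4 = {1, 4}  B5 = {1, 5}
Tree: B1–B2, B1–B3, B2–B4, B4–B5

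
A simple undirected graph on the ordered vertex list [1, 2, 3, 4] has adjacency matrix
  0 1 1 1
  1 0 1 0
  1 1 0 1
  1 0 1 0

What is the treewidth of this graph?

2

A width-2 tree decomposition is:
Bags: B1 = {1, 3, 4}  B2 = {1, 2, 3}
Tree: B1–B2
Each bag holds 3 vertices, so the decomposition has width 2, which upper-bounds the treewidth. For the lower bound, the 3 vertices {1, 2, 3} are pairwise adjacent, and any tree decomposition puts a clique entirely inside one bag — forcing width ≥ 2. Therefore the treewidth is 2.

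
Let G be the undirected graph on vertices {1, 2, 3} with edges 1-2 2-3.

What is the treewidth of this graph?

A width-1 tree decomposition is:
Bags: B1 = {1, 2}  B2 = {2, 3}
Tree: B1–B2
Each bag holds 2 vertices, so the decomposition has width 1, which upper-bounds the treewidth. Since G has at least one edge (e.g. 1–2), it is not an edgeless graph, so tw(G) ≥ 1. Hence tw(G) = 1 exactly.

1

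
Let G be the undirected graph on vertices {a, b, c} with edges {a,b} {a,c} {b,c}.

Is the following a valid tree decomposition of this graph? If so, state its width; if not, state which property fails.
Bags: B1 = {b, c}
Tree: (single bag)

A tree decomposition must satisfy three properties: every vertex lies in some bag; for every edge, both endpoints lie together in some bag; and for every vertex, the bags containing it form a connected subtree. Here vertex a appears in no bag, so the decomposition is invalid.

No — vertex a appears in no bag.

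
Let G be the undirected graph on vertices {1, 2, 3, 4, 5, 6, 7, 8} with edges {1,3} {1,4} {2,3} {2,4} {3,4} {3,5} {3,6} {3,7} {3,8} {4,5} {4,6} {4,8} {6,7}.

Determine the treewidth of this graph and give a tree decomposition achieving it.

Every bag has size at most 3, so the width is 3 − 1 = 2 and tw(G) ≤ 2. For the lower bound, the 3 vertices {1, 3, 4} are pairwise adjacent, and any tree decomposition puts a clique entirely inside one bag — forcing width ≥ 2. Therefore the treewidth is 2.

Treewidth 2.
Bags: B1 = {3, 6, 7}  B2 = {3, 4, 6}  B3 = {3, 4, 8}  B4 = {1, 3, 4}  B5 = {2, 3, 4}  B6 = {3, 4, 5}
Tree: B1–B2, B2–B3, B3–B4, B4–B5, B3–B6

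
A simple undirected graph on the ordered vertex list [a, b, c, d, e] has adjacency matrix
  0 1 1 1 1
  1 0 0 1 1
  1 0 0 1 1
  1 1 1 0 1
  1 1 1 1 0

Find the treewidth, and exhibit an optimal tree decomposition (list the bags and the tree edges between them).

Treewidth 3.
One optimal decomposition is:
Bags: B1 = {a, c, d, e}  B2 = {a, b, d, e}
Tree: B1–B2

Every bag has size at most 4, so the width is 4 − 1 = 3 and tw(G) ≤ 3. For the lower bound, the 4 vertices {a, c, d, e} are pairwise adjacent, and any tree decomposition puts a clique entirely inside one bag — forcing width ≥ 3. The upper and lower bounds meet at 3, so that is the treewidth.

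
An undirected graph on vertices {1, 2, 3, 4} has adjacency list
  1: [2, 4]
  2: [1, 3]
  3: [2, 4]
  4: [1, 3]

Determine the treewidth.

2

A width-2 tree decomposition is:
Bags: B1 = {2, 3, 4}  B2 = {1, 2, 4}
Tree: B1–B2
The largest bag has 3 vertices, giving width 2; this decomposition certifies tw(G) ≤ 2. For the lower bound, G contains the cycle 4–3–2–1–4, so G is not a forest; only forests have treewidth ≤ 1, hence tw(G) ≥ 2. The upper and lower bounds meet at 2, so that is the treewidth.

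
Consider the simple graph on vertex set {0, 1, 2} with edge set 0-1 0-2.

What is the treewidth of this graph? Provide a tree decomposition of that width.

The largest bag has 2 vertices, giving width 1; this decomposition certifies tw(G) ≤ 1. Any graph with an edge has treewidth ≥ 1, and G has the edge 1–0. Combining the bounds, tw(G) = 1.

Treewidth 1.
One such decomposition:
Bags: B1 = {0, 1}  B2 = {0, 2}
Tree: B1–B2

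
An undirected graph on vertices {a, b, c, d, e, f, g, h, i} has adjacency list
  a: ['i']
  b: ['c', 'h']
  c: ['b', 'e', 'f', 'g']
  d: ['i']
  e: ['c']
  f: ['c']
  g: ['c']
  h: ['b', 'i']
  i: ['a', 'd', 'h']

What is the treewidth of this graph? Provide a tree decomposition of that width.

Treewidth 1.
One such decomposition:
Bags: B1 = {b, h}  B2 = {b, c}  B3 = {c, g}  B4 = {h, i}  B5 = {d, i}  B6 = {c, f}  B7 = {a, i}  B8 = {c, e}
Tree: B1–B2, B2–B3, B1–B4, B4–B5, B3–B6, B4–B7, B3–B8

Every bag has size at most 2, so the width is 2 − 1 = 1 and tw(G) ≤ 1. Any graph with an edge has treewidth ≥ 1, and G has the edge b–h. Therefore the treewidth is 1.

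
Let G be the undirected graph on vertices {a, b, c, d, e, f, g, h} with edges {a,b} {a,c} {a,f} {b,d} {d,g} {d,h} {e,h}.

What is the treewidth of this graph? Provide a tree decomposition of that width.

Every bag has size at most 2, so the width is 2 − 1 = 1 and tw(G) ≤ 1. G has an edge, so its treewidth is at least 1. The upper and lower bounds meet at 1, so that is the treewidth.

Treewidth 1.
One optimal decomposition is:
Bags: B1 = {a, f}  B2 = {a, b}  B3 = {b, d}  B4 = {a, c}  B5 = {d, g}  B6 = {d, h}  B7 = {e, h}
Tree: B1–B2, B2–B3, B1–B4, B3–B5, B3–B6, B6–B7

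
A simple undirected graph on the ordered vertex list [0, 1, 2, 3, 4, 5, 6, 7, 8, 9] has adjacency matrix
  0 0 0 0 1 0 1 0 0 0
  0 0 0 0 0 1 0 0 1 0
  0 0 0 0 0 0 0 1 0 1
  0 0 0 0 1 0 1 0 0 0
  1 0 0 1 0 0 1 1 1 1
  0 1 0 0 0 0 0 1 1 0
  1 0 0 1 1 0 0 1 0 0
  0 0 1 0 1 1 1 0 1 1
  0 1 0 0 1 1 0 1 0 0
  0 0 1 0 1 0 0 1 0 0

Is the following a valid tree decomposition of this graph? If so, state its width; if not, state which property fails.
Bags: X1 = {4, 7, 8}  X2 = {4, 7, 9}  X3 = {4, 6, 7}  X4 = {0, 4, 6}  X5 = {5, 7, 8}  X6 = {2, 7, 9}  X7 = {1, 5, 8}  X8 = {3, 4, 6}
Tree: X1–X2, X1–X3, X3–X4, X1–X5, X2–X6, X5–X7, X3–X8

Vertex coverage: the bags together contain {0, 1, 2, 3, 4, 5, 6, 7, 8, 9}, the full vertex set. Edge coverage: each edge of G has both endpoints in at least one bag. Running intersection: for every vertex, the bags containing it form a connected subtree. All three properties hold, so this is a valid tree decomposition of width max|bag| − 1 = 2, and hence tw(G) ≤ 2.

Yes; width 2.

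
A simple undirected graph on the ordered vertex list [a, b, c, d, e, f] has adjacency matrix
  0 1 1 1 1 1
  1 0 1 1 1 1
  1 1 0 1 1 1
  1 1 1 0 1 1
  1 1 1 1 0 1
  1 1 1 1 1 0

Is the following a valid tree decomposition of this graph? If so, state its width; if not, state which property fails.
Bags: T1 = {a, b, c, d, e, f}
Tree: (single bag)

Checking the three conditions: (i) the bags cover all of {a, b, c, d, e, f}; (ii) for each edge, some bag contains both endpoints; (iii) the bags containing any fixed vertex form a subtree. All hold, so the decomposition is valid with width 6 − 1 = 5.

Yes; width 5.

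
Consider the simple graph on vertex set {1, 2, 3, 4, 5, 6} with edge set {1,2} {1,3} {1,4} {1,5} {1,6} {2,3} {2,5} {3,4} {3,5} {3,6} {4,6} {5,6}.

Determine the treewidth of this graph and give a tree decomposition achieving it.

Treewidth 3.
Bags: B1 = {1, 3, 4, 6}  B2 = {1, 3, 5, 6}  B3 = {1, 2, 3, 5}
Tree: B1–B2, B2–B3

Every bag has size at most 4, so the width is 4 − 1 = 3 and tw(G) ≤ 3. Conversely, {1, 3, 4, 6} is a clique of size 4, and the vertices of any clique must share a bag in every tree decomposition; so some bag has ≥ 4 vertices and tw(G) ≥ 3. Therefore the treewidth is 3.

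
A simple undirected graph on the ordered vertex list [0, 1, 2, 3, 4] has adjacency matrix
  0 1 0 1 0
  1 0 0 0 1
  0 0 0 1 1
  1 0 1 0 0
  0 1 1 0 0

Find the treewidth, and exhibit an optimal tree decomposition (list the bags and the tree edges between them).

Treewidth 2.
Bags: B1 = {0, 1, 3}  B2 = {1, 3, 4}  B3 = {2, 3, 4}
Tree: B1–B2, B2–B3

Every bag has size at most 3, so the width is 3 − 1 = 2 and tw(G) ≤ 2. Since 3–0–1–4–2–3 is a cycle in G, G is not acyclic. Forests are exactly the graphs of treewidth ≤ 1, so tw(G) ≥ 2. Therefore the treewidth is 2.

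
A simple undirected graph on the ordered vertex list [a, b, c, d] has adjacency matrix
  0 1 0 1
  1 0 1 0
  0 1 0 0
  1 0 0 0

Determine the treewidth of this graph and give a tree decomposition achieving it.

The largest bag has 2 vertices, giving width 1; this decomposition certifies tw(G) ≤ 1. G has an edge, so its treewidth is at least 1. Hence tw(G) = 1 exactly.

Treewidth 1.
One such decomposition:
Bags: B1 = {b, c}  B2 = {a, b}  B3 = {a, d}
Tree: B1–B2, B2–B3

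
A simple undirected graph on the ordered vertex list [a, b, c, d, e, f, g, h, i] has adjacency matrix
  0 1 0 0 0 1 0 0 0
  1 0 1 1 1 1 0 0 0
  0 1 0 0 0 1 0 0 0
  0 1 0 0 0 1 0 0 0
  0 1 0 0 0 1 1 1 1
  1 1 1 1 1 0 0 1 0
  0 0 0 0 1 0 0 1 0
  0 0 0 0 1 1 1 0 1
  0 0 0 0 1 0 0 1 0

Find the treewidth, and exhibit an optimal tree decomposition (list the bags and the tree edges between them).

Treewidth 2.
Bags: B1 = {b, e, f}  B2 = {b, c, f}  B3 = {e, f, h}  B4 = {b, d, f}  B5 = {e, h, i}  B6 = {e, g, h}  B7 = {a, b, f}
Tree: B1–B2, B1–B3, B1–B4, B3–B5, B5–B6, B2–B7

Every bag has size at most 3, so the width is 3 − 1 = 2 and tw(G) ≤ 2. Conversely, {e, g, h} is a clique of size 3, and the vertices of any clique must share a bag in every tree decomposition; so some bag has ≥ 3 vertices and tw(G) ≥ 2. Combining the bounds, tw(G) = 2.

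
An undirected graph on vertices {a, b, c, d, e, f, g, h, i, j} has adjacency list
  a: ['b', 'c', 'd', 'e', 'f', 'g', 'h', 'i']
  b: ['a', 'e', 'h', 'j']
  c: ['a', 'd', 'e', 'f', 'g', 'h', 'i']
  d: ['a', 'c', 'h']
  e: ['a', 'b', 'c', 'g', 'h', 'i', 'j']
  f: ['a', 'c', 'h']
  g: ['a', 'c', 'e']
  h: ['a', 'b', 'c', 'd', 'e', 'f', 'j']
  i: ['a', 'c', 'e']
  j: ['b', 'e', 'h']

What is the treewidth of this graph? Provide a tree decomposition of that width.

The largest bag has 4 vertices, giving width 3; this decomposition certifies tw(G) ≤ 3. On the other hand G contains the 4-clique {b, e, h, j}. A clique must lie in a single bag of any decomposition, so no decomposition can have width below 3. Hence tw(G) = 3 exactly.

Treewidth 3.
One optimal decomposition is:
Bags: B1 = {a, c, f, h}  B2 = {a, c, e, h}  B3 = {a, c, d, h}  B4 = {a, c, e, i}  B5 = {a, b, e, h}  B6 = {b, e, h, j}  B7 = {a, c, e, g}
Tree: B1–B2, B1–B3, B2–B4, B2–B5, B5–B6, B2–B7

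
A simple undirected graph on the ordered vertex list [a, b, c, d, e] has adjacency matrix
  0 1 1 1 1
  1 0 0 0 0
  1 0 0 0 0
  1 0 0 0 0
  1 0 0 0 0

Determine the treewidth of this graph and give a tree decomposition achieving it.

Every bag has size at most 2, so the width is 2 − 1 = 1 and tw(G) ≤ 1. G has an edge, so its treewidth is at least 1. The upper and lower bounds meet at 1, so that is the treewidth.

Treewidth 1.
One such decomposition:
Bags: B1 = {a, c}  B2 = {a, d}  B3 = {a, b}  B4 = {a, e}
Tree: B1–B2, B1–B3, B1–B4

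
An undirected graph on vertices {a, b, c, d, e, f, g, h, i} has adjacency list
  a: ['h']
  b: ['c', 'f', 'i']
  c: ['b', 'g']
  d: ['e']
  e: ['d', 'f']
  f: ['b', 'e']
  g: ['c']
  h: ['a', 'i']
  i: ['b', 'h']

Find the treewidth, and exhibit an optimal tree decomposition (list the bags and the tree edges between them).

Treewidth 1.
One such decomposition:
Bags: B1 = {b, i}  B2 = {b, f}  B3 = {h, i}  B4 = {a, h}  B5 = {e, f}  B6 = {d, e}  B7 = {b, c}  B8 = {c, g}
Tree: B1–B2, B1–B3, B3–B4, B2–B5, B5–B6, B2–B7, B7–B8

Each bag holds 2 vertices, so the decomposition has width 1, which upper-bounds the treewidth. Any graph with an edge has treewidth ≥ 1, and G has the edge i–b. Combining the bounds, tw(G) = 1.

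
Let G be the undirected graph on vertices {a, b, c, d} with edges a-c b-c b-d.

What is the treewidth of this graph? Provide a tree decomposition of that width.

The largest bag has 2 vertices, giving width 1; this decomposition certifies tw(G) ≤ 1. G has an edge, so its treewidth is at least 1. Hence tw(G) = 1 exactly.

Treewidth 1.
One such decomposition:
Bags: B1 = {a, c}  B2 = {b, c}  B3 = {b, d}
Tree: B1–B2, B2–B3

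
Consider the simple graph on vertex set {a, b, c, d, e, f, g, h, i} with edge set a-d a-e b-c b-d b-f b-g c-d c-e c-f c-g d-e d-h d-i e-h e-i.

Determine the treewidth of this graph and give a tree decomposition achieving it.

Each bag holds 3 vertices, so the decomposition has width 2, which upper-bounds the treewidth. On the other hand G contains the 3-clique {d, e, h}. A clique must lie in a single bag of any decomposition, so no decomposition can have width below 2. Combining the bounds, tw(G) = 2.

Treewidth 2.
One such decomposition:
Bags: B1 = {b, c, d}  B2 = {c, d, e}  B3 = {b, c, f}  B4 = {a, d, e}  B5 = {b, c, g}  B6 = {d, e, i}  B7 = {d, e, h}
Tree: B1–B2, B1–B3, B2–B4, B3–B5, B4–B6, B6–B7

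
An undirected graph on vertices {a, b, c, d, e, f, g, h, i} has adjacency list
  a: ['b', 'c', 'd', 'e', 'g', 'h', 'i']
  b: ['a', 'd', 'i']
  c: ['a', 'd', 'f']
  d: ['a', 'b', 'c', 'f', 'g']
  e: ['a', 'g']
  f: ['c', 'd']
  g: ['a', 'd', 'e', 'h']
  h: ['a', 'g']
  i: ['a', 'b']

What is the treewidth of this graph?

2

A width-2 tree decomposition is:
Bags: B1 = {a, c, d}  B2 = {a, d, g}  B3 = {a, g, h}  B4 = {a, b, d}  B5 = {a, e, g}  B6 = {a, b, i}  B7 = {c, d, f}
Tree: B1–B2, B2–B3, B2–B4, B3–B5, B4–B6, B1–B7
The largest bag has 3 vertices, giving width 2; this decomposition certifies tw(G) ≤ 2. Conversely, {a, d, g} is a clique of size 3, and the vertices of any clique must share a bag in every tree decomposition; so some bag has ≥ 3 vertices and tw(G) ≥ 2. Combining the bounds, tw(G) = 2.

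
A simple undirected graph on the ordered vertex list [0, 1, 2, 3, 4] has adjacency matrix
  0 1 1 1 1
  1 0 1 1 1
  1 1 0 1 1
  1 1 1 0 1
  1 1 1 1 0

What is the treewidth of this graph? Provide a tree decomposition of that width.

Treewidth 4.
Bags: B1 = {0, 1, 2, 3, 4}
Tree: (single bag)

A single bag containing all 5 vertices is trivially a valid decomposition of width 4. For the lower bound, the 5 vertices {0, 1, 2, 3, 4} are pairwise adjacent, and any tree decomposition puts a clique entirely inside one bag — forcing width ≥ 4. Combining the bounds, tw(G) = 4.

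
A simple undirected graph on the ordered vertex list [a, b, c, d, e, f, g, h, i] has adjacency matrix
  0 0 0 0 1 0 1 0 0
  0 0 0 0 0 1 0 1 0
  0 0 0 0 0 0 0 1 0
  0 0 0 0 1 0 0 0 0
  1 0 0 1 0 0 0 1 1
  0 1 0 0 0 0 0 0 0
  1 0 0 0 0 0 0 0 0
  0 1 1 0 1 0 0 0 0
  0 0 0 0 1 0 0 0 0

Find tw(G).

1

A width-1 tree decomposition is:
Bags: B1 = {e, i}  B2 = {e, h}  B3 = {b, h}  B4 = {d, e}  B5 = {a, e}  B6 = {c, h}  B7 = {b, f}  B8 = {a, g}
Tree: B1–B2, B2–B3, B1–B4, B4–B5, B3–B6, B3–B7, B5–B8
Each bag holds 2 vertices, so the decomposition has width 1, which upper-bounds the treewidth. G has an edge, so its treewidth is at least 1. Therefore the treewidth is 1.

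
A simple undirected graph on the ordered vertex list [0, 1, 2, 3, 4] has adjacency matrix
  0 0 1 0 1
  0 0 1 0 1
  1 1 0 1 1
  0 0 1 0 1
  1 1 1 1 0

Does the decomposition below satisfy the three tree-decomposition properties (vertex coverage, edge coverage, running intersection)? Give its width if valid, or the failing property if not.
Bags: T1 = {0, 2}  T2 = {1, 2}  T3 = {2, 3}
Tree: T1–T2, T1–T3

A tree decomposition must satisfy three properties: every vertex lies in some bag; for every edge, both endpoints lie together in some bag; and for every vertex, the bags containing it form a connected subtree. Here vertex 4 appears in no bag, so the decomposition is invalid.

No — vertex 4 appears in no bag.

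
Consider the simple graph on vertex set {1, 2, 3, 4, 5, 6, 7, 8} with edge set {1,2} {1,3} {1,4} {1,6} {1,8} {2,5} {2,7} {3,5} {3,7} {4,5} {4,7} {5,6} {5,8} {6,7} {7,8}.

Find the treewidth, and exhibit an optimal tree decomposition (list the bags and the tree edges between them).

Treewidth 3.
One optimal decomposition is:
Bags: B1 = {1, 2, 5, 7}  B2 = {1, 4, 5, 7}  B3 = {1, 5, 7, 8}  B4 = {1, 3, 5, 7}  B5 = {1, 5, 6, 7}
Tree: B1–B2, B2–B3, B3–B4, B4–B5

Each bag holds 4 vertices, so the decomposition has width 3, which upper-bounds the treewidth. For the lower bound: the 4 vertex sets {1,2}, {4,7}, {5}, {8} are disjoint, each induces a connected subgraph, and every pair is joined by at least one edge of G. Contracting each set to a single vertex therefore yields K_{4} as a minor, and since treewidth is minor-monotone, tw(G) ≥ tw(K_{4}) = 3. Combining the bounds, tw(G) = 3.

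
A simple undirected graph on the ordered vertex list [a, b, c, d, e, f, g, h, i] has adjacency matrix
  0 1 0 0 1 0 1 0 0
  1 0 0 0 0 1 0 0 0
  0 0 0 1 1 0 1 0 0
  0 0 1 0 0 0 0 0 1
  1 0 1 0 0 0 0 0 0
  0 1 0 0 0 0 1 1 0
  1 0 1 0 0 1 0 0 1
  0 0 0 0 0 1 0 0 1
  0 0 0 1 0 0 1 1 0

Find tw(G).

A width-3 tree decomposition is:
Bags: B1 = {a, c, d, e}  B2 = {a, c, d, g}  B3 = {a, d, g, i}  B4 = {a, b, g, i}  B5 = {b, f, g, i}  B6 = {b, f, h, i}
Tree: B1–B2, B2–B3, B3–B4, B4–B5, B5–B6
The largest bag has 4 vertices, giving width 3; this decomposition certifies tw(G) ≤ 3. For the lower bound: the 4 vertex sets {c,d,e}, {a}, {g}, {b,f,h,i} are disjoint, each induces a connected subgraph, and every pair is joined by at least one edge of G. Contracting each set to a single vertex therefore yields K_{4} as a minor, and since treewidth is minor-monotone, tw(G) ≥ tw(K_{4}) = 3. The upper and lower bounds meet at 3, so that is the treewidth.

3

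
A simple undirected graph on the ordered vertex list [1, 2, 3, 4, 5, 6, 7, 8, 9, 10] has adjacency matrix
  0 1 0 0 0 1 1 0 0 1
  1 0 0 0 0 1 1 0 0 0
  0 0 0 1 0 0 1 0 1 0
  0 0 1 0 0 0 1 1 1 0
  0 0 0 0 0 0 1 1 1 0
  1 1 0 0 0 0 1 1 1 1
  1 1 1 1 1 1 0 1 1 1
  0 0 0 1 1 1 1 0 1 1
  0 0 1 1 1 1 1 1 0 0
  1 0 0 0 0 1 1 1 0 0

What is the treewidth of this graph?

A width-3 tree decomposition is:
Bags: B1 = {6, 7, 8, 9}  B2 = {4, 7, 8, 9}  B3 = {5, 7, 8, 9}  B4 = {3, 4, 7, 9}  B5 = {6, 7, 8, 10}  B6 = {1, 6, 7, 10}  B7 = {1, 2, 6, 7}
Tree: B1–B2, B2–B3, B2–B4, B1–B5, B5–B6, B6–B7
Every bag has size at most 4, so the width is 4 − 1 = 3 and tw(G) ≤ 3. On the other hand G contains the 4-clique {3, 4, 7, 9}. A clique must lie in a single bag of any decomposition, so no decomposition can have width below 3. Combining the bounds, tw(G) = 3.

3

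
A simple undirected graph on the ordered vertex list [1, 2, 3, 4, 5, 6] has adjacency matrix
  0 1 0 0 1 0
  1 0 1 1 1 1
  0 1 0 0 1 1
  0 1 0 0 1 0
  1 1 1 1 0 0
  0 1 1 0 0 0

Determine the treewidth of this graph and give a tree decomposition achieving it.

Each bag holds 3 vertices, so the decomposition has width 2, which upper-bounds the treewidth. On the other hand G contains the 3-clique {1, 2, 5}. A clique must lie in a single bag of any decomposition, so no decomposition can have width below 2. Hence tw(G) = 2 exactly.

Treewidth 2.
One such decomposition:
Bags: B1 = {2, 3, 5}  B2 = {2, 4, 5}  B3 = {2, 3, 6}  B4 = {1, 2, 5}
Tree: B1–B2, B1–B3, B1–B4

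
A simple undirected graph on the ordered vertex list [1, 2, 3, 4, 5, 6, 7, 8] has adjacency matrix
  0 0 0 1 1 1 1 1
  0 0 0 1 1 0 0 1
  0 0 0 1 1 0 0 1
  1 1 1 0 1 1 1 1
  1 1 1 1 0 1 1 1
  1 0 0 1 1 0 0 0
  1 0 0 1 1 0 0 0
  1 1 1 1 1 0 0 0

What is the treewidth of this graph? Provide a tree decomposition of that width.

Treewidth 3.
Bags: B1 = {1, 4, 5, 8}  B2 = {3, 4, 5, 8}  B3 = {1, 4, 5, 6}  B4 = {2, 4, 5, 8}  B5 = {1, 4, 5, 7}
Tree: B1–B2, B1–B3, B1–B4, B1–B5

Each bag holds 4 vertices, so the decomposition has width 3, which upper-bounds the treewidth. Conversely, {1, 4, 5, 8} is a clique of size 4, and the vertices of any clique must share a bag in every tree decomposition; so some bag has ≥ 4 vertices and tw(G) ≥ 3. Combining the bounds, tw(G) = 3.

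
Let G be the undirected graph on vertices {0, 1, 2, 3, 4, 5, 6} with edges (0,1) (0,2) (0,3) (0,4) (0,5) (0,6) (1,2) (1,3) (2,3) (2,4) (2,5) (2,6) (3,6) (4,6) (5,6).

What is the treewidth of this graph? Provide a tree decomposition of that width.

The largest bag has 4 vertices, giving width 3; this decomposition certifies tw(G) ≤ 3. On the other hand G contains the 4-clique {0, 1, 2, 3}. A clique must lie in a single bag of any decomposition, so no decomposition can have width below 3. Hence tw(G) = 3 exactly.

Treewidth 3.
One such decomposition:
Bags: B1 = {0, 2, 5, 6}  B2 = {0, 2, 4, 6}  B3 = {0, 2, 3, 6}  B4 = {0, 1, 2, 3}
Tree: B1–B2, B2–B3, B3–B4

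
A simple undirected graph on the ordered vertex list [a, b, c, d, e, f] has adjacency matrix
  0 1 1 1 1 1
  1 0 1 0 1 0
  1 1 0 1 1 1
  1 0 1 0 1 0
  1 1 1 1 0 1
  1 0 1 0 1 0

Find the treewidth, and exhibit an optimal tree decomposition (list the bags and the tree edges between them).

Each bag holds 4 vertices, so the decomposition has width 3, which upper-bounds the treewidth. On the other hand G contains the 4-clique {a, c, d, e}. A clique must lie in a single bag of any decomposition, so no decomposition can have width below 3. The upper and lower bounds meet at 3, so that is the treewidth.

Treewidth 3.
One such decomposition:
Bags: B1 = {a, c, d, e}  B2 = {a, b, c, e}  B3 = {a, c, e, f}
Tree: B1–B2, B1–B3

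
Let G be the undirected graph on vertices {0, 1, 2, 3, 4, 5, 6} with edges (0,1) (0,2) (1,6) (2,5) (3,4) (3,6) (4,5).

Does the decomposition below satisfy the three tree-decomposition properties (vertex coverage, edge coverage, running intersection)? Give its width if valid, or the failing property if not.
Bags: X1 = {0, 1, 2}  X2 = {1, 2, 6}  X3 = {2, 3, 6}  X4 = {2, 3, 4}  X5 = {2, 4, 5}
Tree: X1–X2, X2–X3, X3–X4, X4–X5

Yes; width 2.

Checking the three conditions: (i) the bags cover all of {0, 1, 2, 3, 4, 5, 6}; (ii) for each edge, some bag contains both endpoints; (iii) the bags containing any fixed vertex form a subtree. All hold, so the decomposition is valid with width 3 − 1 = 2.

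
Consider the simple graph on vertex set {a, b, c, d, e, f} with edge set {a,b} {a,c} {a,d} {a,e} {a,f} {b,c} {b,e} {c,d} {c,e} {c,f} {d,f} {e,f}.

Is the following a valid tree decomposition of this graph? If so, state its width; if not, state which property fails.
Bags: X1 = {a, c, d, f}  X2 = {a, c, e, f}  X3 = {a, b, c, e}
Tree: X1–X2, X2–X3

Yes; width 3.

Vertex coverage: the bags together contain {a, b, c, d, e, f}, the full vertex set. Edge coverage: each edge of G has both endpoints in at least one bag. Running intersection: for every vertex, the bags containing it form a connected subtree. All three properties hold, so this is a valid tree decomposition of width max|bag| − 1 = 3, and hence tw(G) ≤ 3.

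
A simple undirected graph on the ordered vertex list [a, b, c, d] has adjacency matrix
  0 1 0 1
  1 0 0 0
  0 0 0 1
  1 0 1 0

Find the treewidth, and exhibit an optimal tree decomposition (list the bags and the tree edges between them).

Treewidth 1.
One optimal decomposition is:
Bags: B1 = {a, b}  B2 = {a, d}  B3 = {c, d}
Tree: B1–B2, B2–B3

Every bag has size at most 2, so the width is 2 − 1 = 1 and tw(G) ≤ 1. Since G has at least one edge (e.g. b–a), it is not an edgeless graph, so tw(G) ≥ 1. Hence tw(G) = 1 exactly.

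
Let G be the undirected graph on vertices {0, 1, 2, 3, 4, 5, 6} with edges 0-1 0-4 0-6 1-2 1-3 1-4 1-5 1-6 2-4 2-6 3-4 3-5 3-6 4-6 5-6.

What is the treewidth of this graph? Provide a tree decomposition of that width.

Treewidth 3.
One such decomposition:
Bags: B1 = {1, 3, 4, 6}  B2 = {1, 3, 5, 6}  B3 = {1, 2, 4, 6}  B4 = {0, 1, 4, 6}
Tree: B1–B2, B1–B3, B3–B4

The largest bag has 4 vertices, giving width 3; this decomposition certifies tw(G) ≤ 3. On the other hand G contains the 4-clique {0, 1, 4, 6}. A clique must lie in a single bag of any decomposition, so no decomposition can have width below 3. Therefore the treewidth is 3.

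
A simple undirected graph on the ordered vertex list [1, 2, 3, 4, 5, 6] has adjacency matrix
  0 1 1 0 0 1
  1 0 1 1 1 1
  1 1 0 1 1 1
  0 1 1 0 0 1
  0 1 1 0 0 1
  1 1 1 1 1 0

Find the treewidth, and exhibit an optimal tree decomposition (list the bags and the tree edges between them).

Each bag holds 4 vertices, so the decomposition has width 3, which upper-bounds the treewidth. On the other hand G contains the 4-clique {1, 2, 3, 6}. A clique must lie in a single bag of any decomposition, so no decomposition can have width below 3. Therefore the treewidth is 3.

Treewidth 3.
Bags: B1 = {1, 2, 3, 6}  B2 = {2, 3, 5, 6}  B3 = {2, 3, 4, 6}
Tree: B1–B2, B2–B3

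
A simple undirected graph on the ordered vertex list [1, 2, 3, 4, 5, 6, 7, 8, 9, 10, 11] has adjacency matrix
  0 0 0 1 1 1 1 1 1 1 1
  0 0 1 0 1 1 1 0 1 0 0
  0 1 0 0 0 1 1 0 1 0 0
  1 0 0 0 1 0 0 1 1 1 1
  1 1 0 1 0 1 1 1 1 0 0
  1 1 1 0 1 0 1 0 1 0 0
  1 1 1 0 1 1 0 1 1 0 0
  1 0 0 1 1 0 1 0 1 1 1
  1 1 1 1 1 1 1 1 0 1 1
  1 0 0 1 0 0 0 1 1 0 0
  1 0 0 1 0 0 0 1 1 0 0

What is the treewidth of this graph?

4

A width-4 tree decomposition is:
Bags: B1 = {2, 3, 6, 7, 9}  B2 = {2, 5, 6, 7, 9}  B3 = {1, 5, 6, 7, 9}  B4 = {1, 5, 7, 8, 9}  B5 = {1, 4, 5, 8, 9}  B6 = {1, 4, 8, 9, 10}  B7 = {1, 4, 8, 9, 11}
Tree: B1–B2, B2–B3, B3–B4, B4–B5, B5–B6, B6–B7
The largest bag has 5 vertices, giving width 4; this decomposition certifies tw(G) ≤ 4. For the lower bound, the 5 vertices {1, 4, 8, 9, 10} are pairwise adjacent, and any tree decomposition puts a clique entirely inside one bag — forcing width ≥ 4. Combining the bounds, tw(G) = 4.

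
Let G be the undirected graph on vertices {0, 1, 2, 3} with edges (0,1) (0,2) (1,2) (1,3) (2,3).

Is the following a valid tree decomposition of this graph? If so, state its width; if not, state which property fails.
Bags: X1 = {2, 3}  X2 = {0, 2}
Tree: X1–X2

No — vertex 1 appears in no bag.

A tree decomposition must satisfy three properties: every vertex lies in some bag; for every edge, both endpoints lie together in some bag; and for every vertex, the bags containing it form a connected subtree. Here vertex 1 appears in no bag, so the decomposition is invalid.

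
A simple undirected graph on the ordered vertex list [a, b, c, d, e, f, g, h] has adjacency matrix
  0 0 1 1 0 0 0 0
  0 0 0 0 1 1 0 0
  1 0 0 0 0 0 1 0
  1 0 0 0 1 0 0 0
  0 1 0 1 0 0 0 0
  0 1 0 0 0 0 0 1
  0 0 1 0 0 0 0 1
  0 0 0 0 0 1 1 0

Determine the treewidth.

2

A width-2 tree decomposition is:
Bags: B1 = {b, f, h}  B2 = {b, e, h}  B3 = {d, e, h}  B4 = {a, d, h}  B5 = {a, c, h}  B6 = {c, g, h}
Tree: B1–B2, B2–B3, B3–B4, B4–B5, B5–B6
Each bag holds 3 vertices, so the decomposition has width 2, which upper-bounds the treewidth. Since h–f–b–e–d–a–c–g–h is a cycle in G, G is not acyclic. Forests are exactly the graphs of treewidth ≤ 1, so tw(G) ≥ 2. The upper and lower bounds meet at 2, so that is the treewidth.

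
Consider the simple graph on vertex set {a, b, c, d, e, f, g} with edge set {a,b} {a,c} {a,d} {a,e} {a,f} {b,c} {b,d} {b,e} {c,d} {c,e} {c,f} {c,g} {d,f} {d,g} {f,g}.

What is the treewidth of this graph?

3

A width-3 tree decomposition is:
Bags: B1 = {a, b, c, d}  B2 = {a, c, d, f}  B3 = {c, d, f, g}  B4 = {a, b, c, e}
Tree: B1–B2, B2–B3, B1–B4
Each bag holds 4 vertices, so the decomposition has width 3, which upper-bounds the treewidth. On the other hand G contains the 4-clique {c, d, f, g}. A clique must lie in a single bag of any decomposition, so no decomposition can have width below 3. The upper and lower bounds meet at 3, so that is the treewidth.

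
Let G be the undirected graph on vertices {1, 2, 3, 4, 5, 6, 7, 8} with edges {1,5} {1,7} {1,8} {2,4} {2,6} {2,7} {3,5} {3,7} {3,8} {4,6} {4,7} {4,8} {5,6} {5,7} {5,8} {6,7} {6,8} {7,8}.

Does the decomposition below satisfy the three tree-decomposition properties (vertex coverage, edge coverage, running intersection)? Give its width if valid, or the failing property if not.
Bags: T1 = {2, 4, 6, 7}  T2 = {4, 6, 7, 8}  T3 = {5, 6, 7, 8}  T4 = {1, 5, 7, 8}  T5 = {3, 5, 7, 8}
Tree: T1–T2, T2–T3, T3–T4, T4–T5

Yes; width 3.

Vertex coverage: the bags together contain {1, 2, 3, 4, 5, 6, 7, 8}, the full vertex set. Edge coverage: each edge of G has both endpoints in at least one bag. Running intersection: for every vertex, the bags containing it form a connected subtree. All three properties hold, so this is a valid tree decomposition of width max|bag| − 1 = 3, and hence tw(G) ≤ 3.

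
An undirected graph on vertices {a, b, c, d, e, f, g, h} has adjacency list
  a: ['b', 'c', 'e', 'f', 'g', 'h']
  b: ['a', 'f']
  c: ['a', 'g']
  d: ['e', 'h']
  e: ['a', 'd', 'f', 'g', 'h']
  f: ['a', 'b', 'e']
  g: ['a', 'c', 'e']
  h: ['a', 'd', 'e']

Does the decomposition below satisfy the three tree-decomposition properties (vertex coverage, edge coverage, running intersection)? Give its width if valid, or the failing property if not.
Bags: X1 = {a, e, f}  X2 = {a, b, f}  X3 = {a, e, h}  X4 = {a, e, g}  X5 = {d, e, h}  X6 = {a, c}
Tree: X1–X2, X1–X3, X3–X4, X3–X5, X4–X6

A tree decomposition must satisfy three properties: every vertex lies in some bag; for every edge, both endpoints lie together in some bag; and for every vertex, the bags containing it form a connected subtree. Here edge (g,c) lies in no bag, so the decomposition is invalid.

No — edge (g,c) lies in no bag.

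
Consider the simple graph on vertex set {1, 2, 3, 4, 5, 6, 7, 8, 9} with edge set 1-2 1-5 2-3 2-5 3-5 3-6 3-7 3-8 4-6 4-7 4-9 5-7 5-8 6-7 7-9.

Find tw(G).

A width-2 tree decomposition is:
Bags: B1 = {2, 3, 5}  B2 = {3, 5, 7}  B3 = {3, 6, 7}  B4 = {1, 2, 5}  B5 = {4, 6, 7}  B6 = {3, 5, 8}  B7 = {4, 7, 9}
Tree: B1–B2, B2–B3, B1–B4, B3–B5, B1–B6, B5–B7
The largest bag has 3 vertices, giving width 2; this decomposition certifies tw(G) ≤ 2. For the lower bound, the 3 vertices {1, 2, 5} are pairwise adjacent, and any tree decomposition puts a clique entirely inside one bag — forcing width ≥ 2. The upper and lower bounds meet at 2, so that is the treewidth.

2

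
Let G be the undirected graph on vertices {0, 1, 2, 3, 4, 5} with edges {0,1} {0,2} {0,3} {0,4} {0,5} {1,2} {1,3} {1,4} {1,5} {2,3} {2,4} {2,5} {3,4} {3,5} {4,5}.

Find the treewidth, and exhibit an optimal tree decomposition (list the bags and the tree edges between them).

A single bag containing all 6 vertices is trivially a valid decomposition of width 5. Conversely, {0, 1, 2, 3, 4, 5} is a clique of size 6, and the vertices of any clique must share a bag in every tree decomposition; so some bag has ≥ 6 vertices and tw(G) ≥ 5. Combining the bounds, tw(G) = 5.

Treewidth 5.
Bags: B1 = {0, 1, 2, 3, 4, 5}
Tree: (single bag)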